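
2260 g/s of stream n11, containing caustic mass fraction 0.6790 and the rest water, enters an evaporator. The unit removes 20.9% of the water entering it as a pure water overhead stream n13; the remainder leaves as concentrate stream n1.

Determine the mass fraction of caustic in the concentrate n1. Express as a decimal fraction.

0.7278

caustic is not removed: 2260×0.679 = 1534.5 g/s of caustic enters n1.
water entering = 2260×0.321 = 725.46 g/s; overhead removed = 0.209×725.46 = 151.62 g/s.
Concentrate = 2260 − 151.62 = 2108.4 g/s.
Mass fraction = 1534.5/2108.4 = 0.7278.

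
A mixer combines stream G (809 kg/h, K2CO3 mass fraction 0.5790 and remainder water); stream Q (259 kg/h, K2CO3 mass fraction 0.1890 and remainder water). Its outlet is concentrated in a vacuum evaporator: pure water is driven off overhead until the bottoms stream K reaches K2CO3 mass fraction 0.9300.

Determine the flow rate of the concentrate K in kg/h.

556.3 kg/h

K2CO3 entering = 809×0.579 + 259×0.189 = 517.36 kg/h.
All K2CO3 reports to K, so K = 517.36/0.930 = 556.3 kg/h.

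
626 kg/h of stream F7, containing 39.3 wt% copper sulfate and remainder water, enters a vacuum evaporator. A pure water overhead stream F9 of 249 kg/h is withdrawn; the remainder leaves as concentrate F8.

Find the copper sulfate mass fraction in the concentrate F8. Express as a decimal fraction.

copper sulfate is not removed: 626×0.393 = 246.02 kg/h of copper sulfate enters F8.
Concentrate = 626 − 249 = 377 kg/h.
Mass fraction = 246.02/377 = 0.653.

0.653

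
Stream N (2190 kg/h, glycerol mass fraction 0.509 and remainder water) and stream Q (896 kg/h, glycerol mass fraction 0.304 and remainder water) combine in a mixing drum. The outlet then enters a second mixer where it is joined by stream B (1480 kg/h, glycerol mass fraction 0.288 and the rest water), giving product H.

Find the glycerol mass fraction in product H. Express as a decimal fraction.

0.397

Overall, product flow = 4566 kg/h.
glycerol in = 2190×0.509 + 896×0.304 + 1480×0.288 = 1813.3 kg/h.
glycerol fraction in H = 0.397.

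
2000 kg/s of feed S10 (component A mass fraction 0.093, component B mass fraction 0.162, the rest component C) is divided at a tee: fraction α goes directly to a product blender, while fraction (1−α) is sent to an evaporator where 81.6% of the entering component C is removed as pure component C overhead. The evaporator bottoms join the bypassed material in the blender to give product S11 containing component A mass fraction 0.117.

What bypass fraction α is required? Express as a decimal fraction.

All 2000×0.093 = 186 kg/s of component A reaches S11, so S11 = 186/0.117 = 1589.7 kg/s and vapour = 410.26 kg/s.
The evaporator receives (1−α)·2000 of feed at 0.745 component C and removes 0.816 of that component C:
0.816×0.745×(1−α)×2000 = 410.26
(1−α) = 410.26/1215.8 = 0.3374;  α = 0.6626.

0.663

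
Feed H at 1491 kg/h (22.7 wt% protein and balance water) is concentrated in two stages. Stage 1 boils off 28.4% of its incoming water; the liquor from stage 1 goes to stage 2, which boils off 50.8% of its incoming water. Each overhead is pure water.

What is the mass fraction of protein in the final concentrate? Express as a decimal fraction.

0.455

water in feed = 1491×0.773 = 1152.5 kg/h.
After stage 1: water left = (1−0.284)×1152.5 = 825.22; stream total = 1163.7 kg/h.
After stage 2: water left = (1−0.508)×825.22 = 406.01; final concentrate = 744.47 kg/h.
protein fraction = 338.46/744.47 = 0.455.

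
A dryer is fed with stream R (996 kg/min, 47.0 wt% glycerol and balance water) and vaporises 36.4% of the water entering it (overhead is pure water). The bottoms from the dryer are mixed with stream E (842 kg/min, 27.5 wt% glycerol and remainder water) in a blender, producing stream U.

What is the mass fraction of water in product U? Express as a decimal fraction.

0.5749

Vapour removed = 0.364×0.530×996 = 192.15 kg/min; concentrate = 803.85 kg/min.
water reaching the mixer = 335.73 (from concentrate) + 842×0.725 = 946.18 kg/min.
Product flow = 803.85 + 842 = 1645.9 kg/min; water fraction = 0.5749.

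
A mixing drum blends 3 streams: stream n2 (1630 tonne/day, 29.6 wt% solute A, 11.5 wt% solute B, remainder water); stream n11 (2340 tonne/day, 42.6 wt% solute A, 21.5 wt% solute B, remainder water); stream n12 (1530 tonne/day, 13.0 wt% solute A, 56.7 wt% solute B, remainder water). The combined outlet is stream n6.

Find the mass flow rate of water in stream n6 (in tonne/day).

2264 tonne/day

water out = water in = 1630×0.589 + 2340×0.359 + 1530×0.303 = 2263.7 tonne/day.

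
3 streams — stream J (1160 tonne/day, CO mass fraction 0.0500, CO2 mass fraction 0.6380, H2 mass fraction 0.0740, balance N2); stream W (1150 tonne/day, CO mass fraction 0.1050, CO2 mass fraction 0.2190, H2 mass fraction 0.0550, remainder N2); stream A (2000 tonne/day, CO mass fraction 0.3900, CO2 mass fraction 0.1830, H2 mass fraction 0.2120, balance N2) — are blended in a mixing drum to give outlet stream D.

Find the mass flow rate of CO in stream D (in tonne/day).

CO out = CO in = 1160×0.050 + 1150×0.105 + 2000×0.390 = 958.75 tonne/day.

958.8 tonne/day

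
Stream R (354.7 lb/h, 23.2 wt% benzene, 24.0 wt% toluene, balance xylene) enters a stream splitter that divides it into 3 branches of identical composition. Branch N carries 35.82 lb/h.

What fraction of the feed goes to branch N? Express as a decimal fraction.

0.101

Fraction to N = 35.82/354.7 = 0.1010.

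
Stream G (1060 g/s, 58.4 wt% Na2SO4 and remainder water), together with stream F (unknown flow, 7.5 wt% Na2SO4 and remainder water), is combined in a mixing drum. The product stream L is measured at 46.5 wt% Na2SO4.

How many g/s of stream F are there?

Let F be the unknown flow. Total out = 1060 + F.
Na2SO4 balance: 619.04 + 0.075·F = 0.465·(1060 + F)
(0.075 − 0.465)·F = 0.465×1060 − 619.04 = -126.14
F = -126.14 / -0.390 = 323.44 g/s

323.4 g/s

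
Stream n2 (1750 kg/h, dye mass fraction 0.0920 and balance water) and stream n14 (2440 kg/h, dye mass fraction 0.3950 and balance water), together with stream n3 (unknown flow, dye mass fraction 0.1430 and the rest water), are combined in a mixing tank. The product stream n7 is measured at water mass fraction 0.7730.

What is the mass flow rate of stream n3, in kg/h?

Let n3 be the unknown flow. Total out = 4190 + n3.
water balance: 3065.2 + 0.857·n3 = 0.773·(4190 + n3)
(0.857 − 0.773)·n3 = 0.773×4190 − 3065.2 = 173.67
n3 = 173.67 / 0.084 = 2067.5 kg/h

2068 kg/h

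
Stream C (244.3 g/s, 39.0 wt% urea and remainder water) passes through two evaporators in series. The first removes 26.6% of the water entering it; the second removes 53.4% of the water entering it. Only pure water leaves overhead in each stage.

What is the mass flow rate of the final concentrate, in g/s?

water in feed = 244.3×0.610 = 149.02 g/s.
After stage 1: water left = (1−0.266)×149.02 = 109.38; stream total = 204.66 g/s.
After stage 2: water left = (1−0.534)×109.38 = 50.972; final concentrate = 146.25 g/s.

146.2 g/s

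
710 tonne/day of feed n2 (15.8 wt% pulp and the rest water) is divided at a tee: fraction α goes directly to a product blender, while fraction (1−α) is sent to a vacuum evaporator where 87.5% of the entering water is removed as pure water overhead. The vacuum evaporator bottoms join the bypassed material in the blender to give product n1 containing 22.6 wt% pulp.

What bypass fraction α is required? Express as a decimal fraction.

All 710×0.158 = 112.18 tonne/day of pulp reaches n1, so n1 = 112.18/0.226 = 496.37 tonne/day and vapour = 213.63 tonne/day.
The evaporator receives (1−α)·710 of feed at 0.842 water and removes 0.875 of that water:
0.875×0.842×(1−α)×710 = 213.63
(1−α) = 213.63/523.09 = 0.4084;  α = 0.5916.

0.592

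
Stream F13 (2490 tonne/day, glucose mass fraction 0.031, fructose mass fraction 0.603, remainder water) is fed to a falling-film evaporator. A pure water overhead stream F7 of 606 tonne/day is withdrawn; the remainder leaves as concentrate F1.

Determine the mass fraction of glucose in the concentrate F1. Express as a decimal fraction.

glucose is not removed: 2490×0.031 = 77.19 tonne/day of glucose enters F1.
Concentrate = 2490 − 606 = 1884 tonne/day.
Mass fraction = 77.19/1884 = 0.041.

0.041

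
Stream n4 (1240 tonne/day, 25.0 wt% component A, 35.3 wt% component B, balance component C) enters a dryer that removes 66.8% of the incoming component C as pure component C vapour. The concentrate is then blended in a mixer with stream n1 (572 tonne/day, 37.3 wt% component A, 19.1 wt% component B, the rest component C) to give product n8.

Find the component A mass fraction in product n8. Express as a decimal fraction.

Vapour removed = 0.668×0.397×1240 = 328.84 tonne/day; concentrate = 911.16 tonne/day.
component A reaching the mixer = 310 (from concentrate) + 572×0.373 = 523.36 tonne/day.
Product flow = 911.16 + 572 = 1483.2 tonne/day; component A fraction = 0.353.

0.353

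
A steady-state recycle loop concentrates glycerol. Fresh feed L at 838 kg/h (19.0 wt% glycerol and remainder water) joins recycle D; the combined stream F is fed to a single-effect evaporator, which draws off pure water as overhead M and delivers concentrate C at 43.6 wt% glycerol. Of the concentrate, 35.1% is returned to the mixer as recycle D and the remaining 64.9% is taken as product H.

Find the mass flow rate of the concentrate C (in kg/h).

Overall glycerol balance (none leaves overhead): glycerol in fresh feed = glycerol in product, i.e. 838×0.190 = (1−0.351)·C·0.436.
C = 159.22/(0.436×0.649) = 562.69 kg/h.

562.7 kg/h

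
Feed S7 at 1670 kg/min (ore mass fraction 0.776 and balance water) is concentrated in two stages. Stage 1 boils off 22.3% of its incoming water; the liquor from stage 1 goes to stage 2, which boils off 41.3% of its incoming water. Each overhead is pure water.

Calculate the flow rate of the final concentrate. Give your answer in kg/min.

1467 kg/min

water in feed = 1670×0.224 = 374.08 kg/min.
After stage 1: water left = (1−0.223)×374.08 = 290.66; stream total = 1586.6 kg/min.
After stage 2: water left = (1−0.413)×290.66 = 170.62; final concentrate = 1466.5 kg/min.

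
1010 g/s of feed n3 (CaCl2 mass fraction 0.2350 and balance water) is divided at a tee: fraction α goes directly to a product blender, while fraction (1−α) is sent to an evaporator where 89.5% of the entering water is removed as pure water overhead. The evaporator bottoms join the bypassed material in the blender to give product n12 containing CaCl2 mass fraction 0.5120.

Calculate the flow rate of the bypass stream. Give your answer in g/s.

211.9 g/s

All 1010×0.235 = 237.35 g/s of CaCl2 reaches n12, so n12 = 237.35/0.512 = 463.57 g/s and vapour = 546.43 g/s.
The evaporator receives (1−α)·1010 of feed at 0.765 water and removes 0.895 of that water:
0.895×0.765×(1−α)×1010 = 546.43
(1−α) = 546.43/691.52 = 0.7902;  α = 0.2098.
Bypass flow = 0.2098×1010 = 211.92 g/s.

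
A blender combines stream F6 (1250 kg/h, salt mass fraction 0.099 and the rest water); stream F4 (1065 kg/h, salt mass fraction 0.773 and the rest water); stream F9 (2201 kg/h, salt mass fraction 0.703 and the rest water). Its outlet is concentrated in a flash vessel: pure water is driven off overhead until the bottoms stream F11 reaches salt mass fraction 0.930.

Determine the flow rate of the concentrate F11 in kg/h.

2682 kg/h

salt entering = 1250×0.099 + 1065×0.773 + 2201×0.703 = 2494.3 kg/h.
All salt reports to F11, so F11 = 2494.3/0.930 = 2682 kg/h.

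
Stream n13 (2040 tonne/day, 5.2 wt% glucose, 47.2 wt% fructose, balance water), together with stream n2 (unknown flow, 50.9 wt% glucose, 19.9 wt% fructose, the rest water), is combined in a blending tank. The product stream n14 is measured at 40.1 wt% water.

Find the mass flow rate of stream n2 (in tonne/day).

1404 tonne/day

Let n2 be the unknown flow. Total out = 2040 + n2.
water balance: 971.04 + 0.292·n2 = 0.401·(2040 + n2)
(0.292 − 0.401)·n2 = 0.401×2040 − 971.04 = -153
n2 = -153 / -0.109 = 1403.7 tonne/day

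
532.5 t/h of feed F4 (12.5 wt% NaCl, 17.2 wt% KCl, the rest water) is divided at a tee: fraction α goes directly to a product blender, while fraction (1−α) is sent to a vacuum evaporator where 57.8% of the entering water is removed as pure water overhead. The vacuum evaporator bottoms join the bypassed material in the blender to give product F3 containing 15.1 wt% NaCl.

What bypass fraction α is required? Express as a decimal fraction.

0.576

All 532.5×0.125 = 66.562 t/h of NaCl reaches F3, so F3 = 66.562/0.151 = 440.81 t/h and vapour = 91.689 t/h.
The evaporator receives (1−α)·532.5 of feed at 0.703 water and removes 0.578 of that water:
0.578×0.703×(1−α)×532.5 = 91.689
(1−α) = 91.689/216.37 = 0.4238;  α = 0.5762.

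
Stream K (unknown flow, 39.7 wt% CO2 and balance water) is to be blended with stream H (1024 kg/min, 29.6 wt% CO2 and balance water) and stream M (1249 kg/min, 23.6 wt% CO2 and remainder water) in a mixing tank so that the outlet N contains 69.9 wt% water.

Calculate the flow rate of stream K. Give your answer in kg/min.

899 kg/min

Let K be the unknown flow. Total out = 2273 + K.
water balance: 1675.1 + 0.603·K = 0.699·(2273 + K)
(0.603 − 0.699)·K = 0.699×2273 − 1675.1 = -86.305
K = -86.305 / -0.096 = 899.01 kg/min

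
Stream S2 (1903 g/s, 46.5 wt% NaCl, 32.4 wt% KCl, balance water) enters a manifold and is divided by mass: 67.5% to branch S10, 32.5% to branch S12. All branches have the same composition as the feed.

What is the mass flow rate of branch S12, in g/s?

618.5 g/s

Branch S12 flow = 0.325×1903 = 618.48 g/s.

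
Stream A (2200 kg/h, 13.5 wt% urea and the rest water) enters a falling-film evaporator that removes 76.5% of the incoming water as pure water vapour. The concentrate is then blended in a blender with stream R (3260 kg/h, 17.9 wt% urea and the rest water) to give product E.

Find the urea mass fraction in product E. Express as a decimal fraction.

0.2199

Vapour removed = 0.765×0.865×2200 = 1455.8 kg/h; concentrate = 744.2 kg/h.
urea reaching the mixer = 297 (from concentrate) + 3260×0.179 = 880.54 kg/h.
Product flow = 744.2 + 3260 = 4004.2 kg/h; urea fraction = 0.2199.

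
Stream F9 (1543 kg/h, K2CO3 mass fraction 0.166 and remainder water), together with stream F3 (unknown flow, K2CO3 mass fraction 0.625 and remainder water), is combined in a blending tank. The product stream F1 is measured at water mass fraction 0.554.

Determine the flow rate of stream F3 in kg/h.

2414 kg/h

Let F3 be the unknown flow. Total out = 1543 + F3.
water balance: 1286.9 + 0.375·F3 = 0.554·(1543 + F3)
(0.375 − 0.554)·F3 = 0.554×1543 − 1286.9 = -432.04
F3 = -432.04 / -0.179 = 2413.6 kg/h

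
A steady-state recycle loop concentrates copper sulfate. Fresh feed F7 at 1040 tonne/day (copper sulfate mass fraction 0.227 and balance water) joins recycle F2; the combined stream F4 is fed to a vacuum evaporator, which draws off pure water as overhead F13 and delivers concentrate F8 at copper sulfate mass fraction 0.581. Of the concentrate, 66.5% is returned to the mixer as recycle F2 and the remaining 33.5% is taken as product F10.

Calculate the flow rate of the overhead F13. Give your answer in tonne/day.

633.7 tonne/day

Overall copper sulfate balance (none leaves overhead): copper sulfate in fresh feed = copper sulfate in product, i.e. 1040×0.227 = (1−0.665)·F8·0.581.
F8 = 236.08/(0.581×0.335) = 1212.9 tonne/day.
Recycle F2 = 0.665×1212.9 = 806.6 tonne/day.
Combined feed F4 = 1040 + 806.6 = 1846.6 tonne/day.
Overhead F13 = F4 − F8 = 1846.6 − 1212.9 = 633.67 tonne/day.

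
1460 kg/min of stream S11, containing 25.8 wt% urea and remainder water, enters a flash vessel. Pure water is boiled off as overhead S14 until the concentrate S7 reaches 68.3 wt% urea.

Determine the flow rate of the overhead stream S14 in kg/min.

908.5 kg/min

urea is conserved: 1460×0.258 = 376.68 kg/min all reports to the concentrate.
Concentrate = 376.68/(target fraction) = 551.51 kg/min.
Overhead = 1460 − 551.51 = 908.49 kg/min.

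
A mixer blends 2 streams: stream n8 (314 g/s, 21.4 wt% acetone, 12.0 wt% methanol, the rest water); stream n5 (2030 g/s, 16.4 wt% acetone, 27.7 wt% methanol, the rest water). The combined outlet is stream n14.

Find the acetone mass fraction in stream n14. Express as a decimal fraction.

Total flow out = 314 + 2030 = 2344 g/s.
acetone in = 314×0.214 + 2030×0.164 = 400.12 g/s.
acetone mass fraction in n14 = 400.12/2344 = 0.1707.

0.1707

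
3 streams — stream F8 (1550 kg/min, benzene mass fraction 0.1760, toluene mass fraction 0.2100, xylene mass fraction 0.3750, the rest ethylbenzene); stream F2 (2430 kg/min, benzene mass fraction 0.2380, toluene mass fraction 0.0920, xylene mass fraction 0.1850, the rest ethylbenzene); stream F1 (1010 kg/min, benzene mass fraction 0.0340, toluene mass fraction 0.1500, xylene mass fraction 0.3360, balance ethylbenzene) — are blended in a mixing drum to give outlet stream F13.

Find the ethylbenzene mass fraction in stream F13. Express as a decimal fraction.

0.4076

Total flow out = 1550 + 2430 + 1010 = 4990 kg/min.
ethylbenzene in = 1550×0.239 + 2430×0.485 + 1010×0.480 = 2033.8 kg/min.
ethylbenzene mass fraction in F13 = 2033.8/4990 = 0.4076.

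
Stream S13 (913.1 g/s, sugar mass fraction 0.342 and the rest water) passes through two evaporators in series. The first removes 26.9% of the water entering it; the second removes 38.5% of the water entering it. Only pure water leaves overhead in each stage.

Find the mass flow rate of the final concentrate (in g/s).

582.4 g/s

water in feed = 913.1×0.658 = 600.82 g/s.
After stage 1: water left = (1−0.269)×600.82 = 439.2; stream total = 751.48 g/s.
After stage 2: water left = (1−0.385)×439.2 = 270.11; final concentrate = 582.39 g/s.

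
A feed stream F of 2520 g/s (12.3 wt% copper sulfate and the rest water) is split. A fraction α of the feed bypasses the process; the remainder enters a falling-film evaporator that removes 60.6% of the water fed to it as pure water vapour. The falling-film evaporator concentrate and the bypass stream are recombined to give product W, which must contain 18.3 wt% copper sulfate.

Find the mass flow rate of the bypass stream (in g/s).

All 2520×0.123 = 309.96 g/s of copper sulfate reaches W, so W = 309.96/0.183 = 1693.8 g/s and vapour = 826.23 g/s.
The evaporator receives (1−α)·2520 of feed at 0.877 water and removes 0.606 of that water:
0.606×0.877×(1−α)×2520 = 826.23
(1−α) = 826.23/1339.3 = 0.6169;  α = 0.3831.
Bypass flow = 0.3831×2520 = 965.36 g/s.

965.4 g/s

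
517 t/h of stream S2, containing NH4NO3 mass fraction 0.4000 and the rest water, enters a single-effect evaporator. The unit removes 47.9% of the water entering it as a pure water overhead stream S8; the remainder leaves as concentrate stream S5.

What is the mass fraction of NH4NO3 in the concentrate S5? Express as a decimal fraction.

0.5613

NH4NO3 is not removed: 517×0.400 = 206.8 t/h of NH4NO3 enters S5.
water entering = 517×0.600 = 310.2 t/h; overhead removed = 0.479×310.2 = 148.59 t/h.
Concentrate = 517 − 148.59 = 368.41 t/h.
Mass fraction = 206.8/368.41 = 0.5613.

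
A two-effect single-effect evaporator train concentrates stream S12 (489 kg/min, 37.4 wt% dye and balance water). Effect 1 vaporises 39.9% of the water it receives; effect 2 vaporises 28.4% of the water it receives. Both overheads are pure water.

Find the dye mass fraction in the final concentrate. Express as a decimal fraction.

0.581

water in feed = 489×0.626 = 306.11 kg/min.
After stage 1: water left = (1−0.399)×306.11 = 183.97; stream total = 366.86 kg/min.
After stage 2: water left = (1−0.284)×183.97 = 131.73; final concentrate = 314.61 kg/min.
dye fraction = 182.89/314.61 = 0.581.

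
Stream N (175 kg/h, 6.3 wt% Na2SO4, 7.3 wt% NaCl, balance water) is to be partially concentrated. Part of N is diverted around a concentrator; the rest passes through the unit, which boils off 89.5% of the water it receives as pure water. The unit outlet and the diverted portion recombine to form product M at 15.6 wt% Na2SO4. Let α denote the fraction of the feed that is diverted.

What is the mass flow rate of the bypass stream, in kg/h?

All 175×0.063 = 11.025 kg/h of Na2SO4 reaches M, so M = 11.025/0.156 = 70.673 kg/h and vapour = 104.33 kg/h.
The evaporator receives (1−α)·175 of feed at 0.864 water and removes 0.895 of that water:
0.895×0.864×(1−α)×175 = 104.33
(1−α) = 104.33/135.32 = 0.7709;  α = 0.2291.
Bypass flow = 0.2291×175 = 40.085 kg/h.

40.09 kg/h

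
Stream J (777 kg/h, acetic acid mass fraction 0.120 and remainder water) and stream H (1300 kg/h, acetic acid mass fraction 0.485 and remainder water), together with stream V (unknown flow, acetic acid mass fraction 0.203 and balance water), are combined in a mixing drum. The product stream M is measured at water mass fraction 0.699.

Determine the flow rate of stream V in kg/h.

Let V be the unknown flow. Total out = 2077 + V.
water balance: 1353.3 + 0.797·V = 0.699·(2077 + V)
(0.797 − 0.699)·V = 0.699×2077 − 1353.3 = 98.563
V = 98.563 / 0.098 = 1005.7 kg/h

1006 kg/h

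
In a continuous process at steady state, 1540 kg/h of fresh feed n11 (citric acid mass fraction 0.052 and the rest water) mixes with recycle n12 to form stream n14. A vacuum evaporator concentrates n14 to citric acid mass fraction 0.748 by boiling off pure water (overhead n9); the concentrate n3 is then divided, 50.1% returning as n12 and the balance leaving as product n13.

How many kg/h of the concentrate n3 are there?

214.5 kg/h

Overall citric acid balance (none leaves overhead): citric acid in fresh feed = citric acid in product, i.e. 1540×0.052 = (1−0.501)·n3·0.748.
n3 = 80.08/(0.748×0.499) = 214.55 kg/h.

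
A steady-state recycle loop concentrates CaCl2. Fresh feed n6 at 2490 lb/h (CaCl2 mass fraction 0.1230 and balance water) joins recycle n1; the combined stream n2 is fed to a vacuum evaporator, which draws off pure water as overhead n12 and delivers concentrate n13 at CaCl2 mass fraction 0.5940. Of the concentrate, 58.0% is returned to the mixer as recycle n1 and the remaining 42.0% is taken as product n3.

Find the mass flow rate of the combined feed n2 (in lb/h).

3202 lb/h

Overall CaCl2 balance (none leaves overhead): CaCl2 in fresh feed = CaCl2 in product, i.e. 2490×0.123 = (1−0.580)·n13·0.594.
n13 = 306.27/(0.594×0.420) = 1227.6 lb/h.
Recycle n1 = 0.580×1227.6 = 712.03 lb/h.
Combined feed n2 = 2490 + 712.03 = 3202 lb/h.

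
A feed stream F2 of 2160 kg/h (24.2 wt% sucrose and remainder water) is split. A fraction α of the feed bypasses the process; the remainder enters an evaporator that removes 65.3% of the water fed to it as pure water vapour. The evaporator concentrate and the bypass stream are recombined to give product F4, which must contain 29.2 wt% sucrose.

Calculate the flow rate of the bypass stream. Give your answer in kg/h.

1413 kg/h

All 2160×0.242 = 522.72 kg/h of sucrose reaches F4, so F4 = 522.72/0.292 = 1790.1 kg/h and vapour = 369.86 kg/h.
The evaporator receives (1−α)·2160 of feed at 0.758 water and removes 0.653 of that water:
0.653×0.758×(1−α)×2160 = 369.86
(1−α) = 369.86/1069.1 = 0.3459;  α = 0.6541.
Bypass flow = 0.6541×2160 = 1412.8 kg/h.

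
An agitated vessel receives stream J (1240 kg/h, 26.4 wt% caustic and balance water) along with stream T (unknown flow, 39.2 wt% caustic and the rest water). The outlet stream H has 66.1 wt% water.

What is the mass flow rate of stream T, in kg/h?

1755 kg/h

Let T be the unknown flow. Total out = 1240 + T.
water balance: 912.64 + 0.608·T = 0.661·(1240 + T)
(0.608 − 0.661)·T = 0.661×1240 − 912.64 = -93
T = -93 / -0.053 = 1754.7 kg/h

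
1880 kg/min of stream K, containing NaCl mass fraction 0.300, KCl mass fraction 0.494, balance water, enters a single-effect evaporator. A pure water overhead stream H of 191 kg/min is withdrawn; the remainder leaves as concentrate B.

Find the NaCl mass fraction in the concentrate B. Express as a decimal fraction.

0.334

NaCl is not removed: 1880×0.300 = 564 kg/min of NaCl enters B.
Concentrate = 1880 − 191 = 1689 kg/min.
Mass fraction = 564/1689 = 0.334.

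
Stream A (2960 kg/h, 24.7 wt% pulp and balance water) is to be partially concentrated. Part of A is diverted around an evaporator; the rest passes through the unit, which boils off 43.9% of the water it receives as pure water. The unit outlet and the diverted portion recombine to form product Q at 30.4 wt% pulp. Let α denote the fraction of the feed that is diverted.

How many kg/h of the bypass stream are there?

1281 kg/h

All 2960×0.247 = 731.12 kg/h of pulp reaches Q, so Q = 731.12/0.304 = 2405 kg/h and vapour = 555 kg/h.
The evaporator receives (1−α)·2960 of feed at 0.753 water and removes 0.439 of that water:
0.439×0.753×(1−α)×2960 = 555
(1−α) = 555/978.48 = 0.5672;  α = 0.4328.
Bypass flow = 0.4328×2960 = 1281.1 kg/h.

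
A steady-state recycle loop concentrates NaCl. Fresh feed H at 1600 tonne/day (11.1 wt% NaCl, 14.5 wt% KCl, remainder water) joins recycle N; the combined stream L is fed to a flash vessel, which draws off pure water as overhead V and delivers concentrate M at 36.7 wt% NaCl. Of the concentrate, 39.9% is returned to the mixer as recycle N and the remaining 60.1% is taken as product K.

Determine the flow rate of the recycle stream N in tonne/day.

321.3 tonne/day

Overall NaCl balance (none leaves overhead): NaCl in fresh feed = NaCl in product, i.e. 1600×0.111 = (1−0.399)·M·0.367.
M = 177.6/(0.367×0.601) = 805.2 tonne/day.
Recycle N = 0.399×805.2 = 321.27 tonne/day.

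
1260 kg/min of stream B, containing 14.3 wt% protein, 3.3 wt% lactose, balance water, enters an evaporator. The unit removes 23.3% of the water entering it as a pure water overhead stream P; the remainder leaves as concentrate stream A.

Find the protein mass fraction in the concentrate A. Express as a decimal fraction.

protein is not removed: 1260×0.143 = 180.18 kg/min of protein enters A.
water entering = 1260×0.824 = 1038.2 kg/min; overhead removed = 0.233×1038.2 = 241.91 kg/min.
Concentrate = 1260 − 241.91 = 1018.1 kg/min.
Mass fraction = 180.18/1018.1 = 0.177.

0.177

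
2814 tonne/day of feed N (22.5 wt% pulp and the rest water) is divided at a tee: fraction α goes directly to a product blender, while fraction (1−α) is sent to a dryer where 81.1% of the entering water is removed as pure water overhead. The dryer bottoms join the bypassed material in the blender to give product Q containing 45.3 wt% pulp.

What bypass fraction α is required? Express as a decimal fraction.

All 2814×0.225 = 633.15 tonne/day of pulp reaches Q, so Q = 633.15/0.453 = 1397.7 tonne/day and vapour = 1416.3 tonne/day.
The evaporator receives (1−α)·2814 of feed at 0.775 water and removes 0.811 of that water:
0.811×0.775×(1−α)×2814 = 1416.3
(1−α) = 1416.3/1768.7 = 0.8008;  α = 0.1992.

0.199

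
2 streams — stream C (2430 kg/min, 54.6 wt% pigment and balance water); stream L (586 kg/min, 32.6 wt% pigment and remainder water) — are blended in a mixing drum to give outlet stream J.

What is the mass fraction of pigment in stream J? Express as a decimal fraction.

Total flow out = 2430 + 586 = 3016 kg/min.
pigment in = 2430×0.546 + 586×0.326 = 1517.8 kg/min.
pigment mass fraction in J = 1517.8/3016 = 0.503.

0.503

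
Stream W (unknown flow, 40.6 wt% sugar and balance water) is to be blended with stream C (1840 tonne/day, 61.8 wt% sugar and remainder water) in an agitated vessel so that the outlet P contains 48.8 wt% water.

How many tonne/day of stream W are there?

1840 tonne/day

Let W be the unknown flow. Total out = 1840 + W.
water balance: 702.88 + 0.594·W = 0.488·(1840 + W)
(0.594 − 0.488)·W = 0.488×1840 − 702.88 = 195.04
W = 195.04 / 0.106 = 1840 tonne/day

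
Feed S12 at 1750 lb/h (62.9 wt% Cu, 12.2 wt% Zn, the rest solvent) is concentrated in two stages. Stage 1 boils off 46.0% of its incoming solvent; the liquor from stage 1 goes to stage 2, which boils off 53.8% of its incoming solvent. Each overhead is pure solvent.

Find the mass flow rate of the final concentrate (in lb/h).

solvent in feed = 1750×0.249 = 435.75 lb/h.
After stage 1: solvent left = (1−0.460)×435.75 = 235.3; stream total = 1549.6 lb/h.
After stage 2: solvent left = (1−0.538)×235.3 = 108.71; final concentrate = 1423 lb/h.

1423 lb/h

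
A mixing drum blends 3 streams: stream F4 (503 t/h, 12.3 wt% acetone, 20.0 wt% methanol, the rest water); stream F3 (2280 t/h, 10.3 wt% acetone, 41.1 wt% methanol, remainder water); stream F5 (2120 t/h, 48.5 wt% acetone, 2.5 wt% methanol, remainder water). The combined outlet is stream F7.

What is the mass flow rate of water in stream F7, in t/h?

2487 t/h

water out = water in = 503×0.677 + 2280×0.486 + 2120×0.490 = 2487.4 t/h.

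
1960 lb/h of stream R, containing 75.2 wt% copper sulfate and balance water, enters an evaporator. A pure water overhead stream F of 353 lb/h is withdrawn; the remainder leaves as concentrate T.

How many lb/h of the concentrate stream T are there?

1607 lb/h

Concentrate = 1960 − 353 = 1607 lb/h.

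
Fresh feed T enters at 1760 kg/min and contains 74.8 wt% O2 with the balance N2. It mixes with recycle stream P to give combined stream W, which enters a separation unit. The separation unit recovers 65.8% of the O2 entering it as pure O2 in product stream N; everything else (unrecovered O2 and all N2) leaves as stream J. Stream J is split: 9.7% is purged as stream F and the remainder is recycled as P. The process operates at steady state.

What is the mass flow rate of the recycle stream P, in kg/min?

4717 kg/min

N2 enters only via T and leaves only via the purge: 1760×0.252 = 0.097×(N2 in J), and the separation unit passes all N2, so N2 in W = N2 in J = 4572.4 kg/min.
O2 in W: m_A = 1760×0.748 + (1−0.097)·(1−0.658)·m_A, so m_A = 1316.5/0.6912 = 1904.7 kg/min.
J = (1−0.658)×1904.7 + 4572.4 = 5223.8 kg/min.
Recycle P = (1−0.097)×5223.8 = 4717.1 kg/min.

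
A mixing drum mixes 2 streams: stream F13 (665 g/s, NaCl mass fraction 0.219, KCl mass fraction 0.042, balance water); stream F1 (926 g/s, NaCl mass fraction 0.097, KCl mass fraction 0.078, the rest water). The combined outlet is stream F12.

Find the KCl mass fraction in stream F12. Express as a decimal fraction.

Total flow out = 665 + 926 = 1591 g/s.
KCl in = 665×0.042 + 926×0.078 = 100.16 g/s.
KCl mass fraction in F12 = 100.16/1591 = 0.063.

0.063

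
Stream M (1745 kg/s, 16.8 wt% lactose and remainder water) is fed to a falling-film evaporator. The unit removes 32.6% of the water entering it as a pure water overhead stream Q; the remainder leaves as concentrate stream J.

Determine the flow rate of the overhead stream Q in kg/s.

473.3 kg/s

water entering = 1745×0.832 = 1451.8 kg/s; overhead removed = 0.326×1451.8 = 473.3 kg/s.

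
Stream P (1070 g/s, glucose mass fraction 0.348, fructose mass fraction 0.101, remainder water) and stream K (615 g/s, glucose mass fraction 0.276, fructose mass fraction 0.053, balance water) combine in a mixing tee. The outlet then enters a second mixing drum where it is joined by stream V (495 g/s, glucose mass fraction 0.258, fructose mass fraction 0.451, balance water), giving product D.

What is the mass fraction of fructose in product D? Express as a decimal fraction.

Overall, product flow = 2180 g/s.
fructose in = 1070×0.101 + 615×0.053 + 495×0.451 = 363.91 g/s.
fructose fraction in D = 0.167.

0.167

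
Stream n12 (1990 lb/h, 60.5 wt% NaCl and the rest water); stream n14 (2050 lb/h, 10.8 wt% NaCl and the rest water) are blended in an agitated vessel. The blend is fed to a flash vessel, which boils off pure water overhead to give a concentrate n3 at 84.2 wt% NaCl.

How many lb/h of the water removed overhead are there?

NaCl entering = 1990×0.605 + 2050×0.108 = 1425.4 lb/h.
All NaCl reports to n3, so n3 = 1425.4/0.842 = 1692.8 lb/h.
Total feed = 4040 lb/h; overhead = 4040 − 1692.8 = 2347.2 lb/h.

2347 lb/h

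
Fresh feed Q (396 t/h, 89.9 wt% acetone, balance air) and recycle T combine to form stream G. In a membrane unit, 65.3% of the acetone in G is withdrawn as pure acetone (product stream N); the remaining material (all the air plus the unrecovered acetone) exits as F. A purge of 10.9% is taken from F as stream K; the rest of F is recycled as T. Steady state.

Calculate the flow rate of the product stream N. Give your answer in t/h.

336.5 t/h

acetone in G: m_A = 396×0.899 + (1−0.109)·(1−0.653)·m_A, so m_A = 356/0.6908 = 515.33 t/h.
Product N = 0.653×515.33 = 336.51 t/h.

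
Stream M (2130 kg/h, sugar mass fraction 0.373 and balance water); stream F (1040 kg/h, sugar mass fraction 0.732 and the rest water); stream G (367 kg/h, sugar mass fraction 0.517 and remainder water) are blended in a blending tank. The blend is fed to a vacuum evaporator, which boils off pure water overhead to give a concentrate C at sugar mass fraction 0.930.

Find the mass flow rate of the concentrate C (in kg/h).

1877 kg/h

sugar entering = 2130×0.373 + 1040×0.732 + 367×0.517 = 1745.5 kg/h.
All sugar reports to C, so C = 1745.5/0.930 = 1876.9 kg/h.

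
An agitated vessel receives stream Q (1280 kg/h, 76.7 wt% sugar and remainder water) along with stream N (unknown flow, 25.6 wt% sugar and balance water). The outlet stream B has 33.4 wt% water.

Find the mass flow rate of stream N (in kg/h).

Let N be the unknown flow. Total out = 1280 + N.
water balance: 298.24 + 0.744·N = 0.334·(1280 + N)
(0.744 − 0.334)·N = 0.334×1280 − 298.24 = 129.28
N = 129.28 / 0.410 = 315.32 kg/h

315.3 kg/h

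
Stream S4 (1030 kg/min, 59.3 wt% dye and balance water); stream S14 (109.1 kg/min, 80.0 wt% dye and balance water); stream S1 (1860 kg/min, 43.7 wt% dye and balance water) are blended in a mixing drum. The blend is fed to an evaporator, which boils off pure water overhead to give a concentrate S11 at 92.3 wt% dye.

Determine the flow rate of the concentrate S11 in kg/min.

1637 kg/min

dye entering = 1030×0.593 + 109.1×0.800 + 1860×0.437 = 1510.9 kg/min.
All dye reports to S11, so S11 = 1510.9/0.923 = 1636.9 kg/min.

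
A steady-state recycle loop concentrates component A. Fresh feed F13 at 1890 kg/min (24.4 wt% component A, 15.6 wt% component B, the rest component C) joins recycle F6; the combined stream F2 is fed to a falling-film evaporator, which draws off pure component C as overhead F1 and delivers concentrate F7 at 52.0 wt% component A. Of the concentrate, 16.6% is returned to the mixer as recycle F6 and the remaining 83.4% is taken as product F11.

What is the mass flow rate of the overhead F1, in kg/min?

1003 kg/min

Overall component A balance (none leaves overhead): component A in fresh feed = component A in product, i.e. 1890×0.244 = (1−0.166)·F7·0.520.
F7 = 461.16/(0.520×0.834) = 1063.4 kg/min.
Recycle F6 = 0.166×1063.4 = 176.52 kg/min.
Combined feed F2 = 1890 + 176.52 = 2066.5 kg/min.
Overhead F1 = F2 − F7 = 2066.5 − 1063.4 = 1003.2 kg/min.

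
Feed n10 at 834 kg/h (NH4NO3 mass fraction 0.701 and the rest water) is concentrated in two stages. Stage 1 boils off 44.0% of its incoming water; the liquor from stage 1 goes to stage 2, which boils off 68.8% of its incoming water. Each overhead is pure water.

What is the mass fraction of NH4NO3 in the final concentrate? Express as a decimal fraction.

0.931

water in feed = 834×0.299 = 249.37 kg/h.
After stage 1: water left = (1−0.440)×249.37 = 139.64; stream total = 724.28 kg/h.
After stage 2: water left = (1−0.688)×139.64 = 43.569; final concentrate = 628.2 kg/h.
NH4NO3 fraction = 584.63/628.2 = 0.931.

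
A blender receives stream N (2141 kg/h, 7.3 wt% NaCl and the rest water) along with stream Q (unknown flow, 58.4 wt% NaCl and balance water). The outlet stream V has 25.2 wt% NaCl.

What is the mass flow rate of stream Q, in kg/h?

Let Q be the unknown flow. Total out = 2141 + Q.
NaCl balance: 156.29 + 0.584·Q = 0.252·(2141 + Q)
(0.584 − 0.252)·Q = 0.252×2141 − 156.29 = 383.24
Q = 383.24 / 0.332 = 1154.3 kg/h

1154 kg/h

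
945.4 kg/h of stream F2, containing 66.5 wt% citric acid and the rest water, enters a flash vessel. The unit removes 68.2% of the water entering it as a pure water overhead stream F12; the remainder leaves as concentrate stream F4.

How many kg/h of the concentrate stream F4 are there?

water entering = 945.4×0.335 = 316.71 kg/h; overhead removed = 0.682×316.71 = 216 kg/h.
Concentrate = 945.4 − 216 = 729.4 kg/h.

729.4 kg/h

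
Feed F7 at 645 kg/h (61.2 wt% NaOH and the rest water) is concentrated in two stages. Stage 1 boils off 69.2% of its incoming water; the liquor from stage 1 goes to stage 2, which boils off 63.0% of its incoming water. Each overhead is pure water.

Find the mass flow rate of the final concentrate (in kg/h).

water in feed = 645×0.388 = 250.26 kg/h.
After stage 1: water left = (1−0.692)×250.26 = 77.08; stream total = 471.82 kg/h.
After stage 2: water left = (1−0.630)×77.08 = 28.52; final concentrate = 423.26 kg/h.

423.3 kg/h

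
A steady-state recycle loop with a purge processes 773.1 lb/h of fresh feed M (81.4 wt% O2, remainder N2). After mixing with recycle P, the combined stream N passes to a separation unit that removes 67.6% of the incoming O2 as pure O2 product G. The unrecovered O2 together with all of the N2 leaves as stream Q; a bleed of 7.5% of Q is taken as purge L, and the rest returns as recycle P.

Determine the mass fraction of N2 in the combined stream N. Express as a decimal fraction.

0.681

N2 enters only via M and leaves only via the purge: 773.1×0.186 = 0.075×(N2 in Q), and the separation unit passes all N2, so N2 in N = N2 in Q = 1917.3 lb/h.
O2 in N: m_A = 773.1×0.814 + (1−0.075)·(1−0.676)·m_A, so m_A = 629.3/0.7003 = 898.62 lb/h.
N = 898.62 + 1917.3 = 2815.9 lb/h.
N2 fraction in N = 1917.3/2815.9 = 0.681.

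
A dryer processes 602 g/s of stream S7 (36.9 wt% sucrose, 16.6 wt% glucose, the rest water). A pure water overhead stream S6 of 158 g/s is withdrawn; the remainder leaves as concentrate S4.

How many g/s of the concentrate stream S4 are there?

Concentrate = 602 − 158 = 444 g/s.

444 g/s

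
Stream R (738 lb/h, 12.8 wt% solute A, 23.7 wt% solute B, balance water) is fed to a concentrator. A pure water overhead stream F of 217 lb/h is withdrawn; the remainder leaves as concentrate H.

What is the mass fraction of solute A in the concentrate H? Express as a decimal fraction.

solute A is not removed: 738×0.128 = 94.464 lb/h of solute A enters H.
Concentrate = 738 − 217 = 521 lb/h.
Mass fraction = 94.464/521 = 0.181.

0.181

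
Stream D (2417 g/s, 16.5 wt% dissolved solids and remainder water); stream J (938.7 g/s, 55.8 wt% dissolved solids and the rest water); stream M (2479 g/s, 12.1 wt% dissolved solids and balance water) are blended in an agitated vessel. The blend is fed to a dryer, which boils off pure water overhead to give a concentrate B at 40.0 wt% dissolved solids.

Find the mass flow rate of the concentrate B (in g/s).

3056 g/s

dissolved solids entering = 2417×0.165 + 938.7×0.558 + 2479×0.121 = 1222.6 g/s.
All dissolved solids reports to B, so B = 1222.6/0.400 = 3056.4 g/s.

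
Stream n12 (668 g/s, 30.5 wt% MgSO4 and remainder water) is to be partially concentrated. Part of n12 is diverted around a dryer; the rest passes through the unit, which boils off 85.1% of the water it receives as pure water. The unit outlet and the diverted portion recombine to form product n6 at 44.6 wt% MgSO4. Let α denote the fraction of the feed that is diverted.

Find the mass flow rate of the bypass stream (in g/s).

310.9 g/s

All 668×0.305 = 203.74 g/s of MgSO4 reaches n6, so n6 = 203.74/0.446 = 456.82 g/s and vapour = 211.18 g/s.
The evaporator receives (1−α)·668 of feed at 0.695 water and removes 0.851 of that water:
0.851×0.695×(1−α)×668 = 211.18
(1−α) = 211.18/395.09 = 0.5345;  α = 0.4655.
Bypass flow = 0.4655×668 = 310.94 g/s.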